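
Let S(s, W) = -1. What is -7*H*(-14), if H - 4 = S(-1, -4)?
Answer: 294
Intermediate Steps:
H = 3 (H = 4 - 1 = 3)
-7*H*(-14) = -7*3*(-14) = -21*(-14) = 294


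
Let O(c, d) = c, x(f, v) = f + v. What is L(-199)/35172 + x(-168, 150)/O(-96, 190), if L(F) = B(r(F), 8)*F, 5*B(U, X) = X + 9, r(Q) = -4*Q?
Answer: 118363/703440 ≈ 0.16826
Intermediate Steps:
B(U, X) = 9/5 + X/5 (B(U, X) = (X + 9)/5 = (9 + X)/5 = 9/5 + X/5)
L(F) = 17*F/5 (L(F) = (9/5 + (⅕)*8)*F = (9/5 + 8/5)*F = 17*F/5)
L(-199)/35172 + x(-168, 150)/O(-96, 190) = ((17/5)*(-199))/35172 + (-168 + 150)/(-96) = -3383/5*1/35172 - 18*(-1/96) = -3383/175860 + 3/16 = 118363/703440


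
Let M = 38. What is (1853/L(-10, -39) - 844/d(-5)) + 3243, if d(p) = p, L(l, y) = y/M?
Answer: 313231/195 ≈ 1606.3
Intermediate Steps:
L(l, y) = y/38
(1853/L(-10, -39) - 844/d(-5)) + 3243 = (1853/(((1/38)*(-39))) - 844/(-5)) + 3243 = (1853/(-39/38) - 844*(-⅕)) + 3243 = (1853*(-38/39) + 844/5) + 3243 = (-70414/39 + 844/5) + 3243 = -319154/195 + 3243 = 313231/195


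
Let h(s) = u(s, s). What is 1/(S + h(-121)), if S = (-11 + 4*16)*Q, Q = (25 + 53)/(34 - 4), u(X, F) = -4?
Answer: 5/669 ≈ 0.0074738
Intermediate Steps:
h(s) = -4
Q = 13/5 (Q = 78/30 = 78*(1/30) = 13/5 ≈ 2.6000)
S = 689/5 (S = (-11 + 4*16)*(13/5) = (-11 + 64)*(13/5) = 53*(13/5) = 689/5 ≈ 137.80)
1/(S + h(-121)) = 1/(689/5 - 4) = 1/(669/5) = 5/669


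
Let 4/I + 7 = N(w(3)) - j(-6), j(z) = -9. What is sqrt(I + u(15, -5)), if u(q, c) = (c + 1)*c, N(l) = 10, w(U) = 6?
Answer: sqrt(183)/3 ≈ 4.5092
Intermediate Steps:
u(q, c) = c*(1 + c) (u(q, c) = (1 + c)*c = c*(1 + c))
I = 1/3 (I = 4/(-7 + (10 - 1*(-9))) = 4/(-7 + (10 + 9)) = 4/(-7 + 19) = 4/12 = 4*(1/12) = 1/3 ≈ 0.33333)
sqrt(I + u(15, -5)) = sqrt(1/3 - 5*(1 - 5)) = sqrt(1/3 - 5*(-4)) = sqrt(1/3 + 20) = sqrt(61/3) = sqrt(183)/3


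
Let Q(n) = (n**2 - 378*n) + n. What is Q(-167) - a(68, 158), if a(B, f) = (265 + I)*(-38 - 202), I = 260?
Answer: 216848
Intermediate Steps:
a(B, f) = -126000 (a(B, f) = (265 + 260)*(-38 - 202) = 525*(-240) = -126000)
Q(n) = n**2 - 377*n
Q(-167) - a(68, 158) = -167*(-377 - 167) - 1*(-126000) = -167*(-544) + 126000 = 90848 + 126000 = 216848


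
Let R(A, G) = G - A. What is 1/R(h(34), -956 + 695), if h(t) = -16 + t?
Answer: -1/279 ≈ -0.0035842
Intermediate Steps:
1/R(h(34), -956 + 695) = 1/((-956 + 695) - (-16 + 34)) = 1/(-261 - 1*18) = 1/(-261 - 18) = 1/(-279) = -1/279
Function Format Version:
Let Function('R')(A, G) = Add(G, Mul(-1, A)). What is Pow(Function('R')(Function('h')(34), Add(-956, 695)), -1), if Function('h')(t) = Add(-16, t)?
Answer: Rational(-1, 279) ≈ -0.0035842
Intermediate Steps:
Pow(Function('R')(Function('h')(34), Add(-956, 695)), -1) = Pow(Add(Add(-956, 695), Mul(-1, Add(-16, 34))), -1) = Pow(Add(-261, Mul(-1, 18)), -1) = Pow(Add(-261, -18), -1) = Pow(-279, -1) = Rational(-1, 279)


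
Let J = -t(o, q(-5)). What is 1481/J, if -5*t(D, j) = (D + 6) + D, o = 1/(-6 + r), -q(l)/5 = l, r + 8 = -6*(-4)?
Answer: 37025/31 ≈ 1194.4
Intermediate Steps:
r = 16 (r = -8 - 6*(-4) = -8 + 24 = 16)
q(l) = -5*l
o = 1/10 (o = 1/(-6 + 16) = 1/10 ≈ 0.10000)
t(D, j) = -6/5 - 2*D/5 (t(D, j) = -((D + 6) + D)/5 = -((6 + D) + D)/5 = -(6 + 2*D)/5 = -6/5 - 2*D/5)
J = 31/25 (J = -(-6/5 - 2/5*1/10) = -(-6/5 - 1/25) = -1*(-31/25) = 31/25 ≈ 1.2400)
1481/J = 1481/(31/25) = 1481*(25/31) = 37025/31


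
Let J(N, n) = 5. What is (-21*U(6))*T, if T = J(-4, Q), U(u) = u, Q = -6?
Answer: -630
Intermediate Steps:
T = 5
(-21*U(6))*T = -21*6*5 = -126*5 = -630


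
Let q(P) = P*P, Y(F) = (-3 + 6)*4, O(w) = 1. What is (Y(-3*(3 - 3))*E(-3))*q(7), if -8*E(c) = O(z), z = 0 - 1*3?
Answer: -147/2 ≈ -73.500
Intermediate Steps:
z = -3 (z = 0 - 3 = -3)
Y(F) = 12 (Y(F) = 3*4 = 12)
q(P) = P²
E(c) = -⅛ (E(c) = -⅛*1 = -⅛)
(Y(-3*(3 - 3))*E(-3))*q(7) = (12*(-⅛))*7² = -3/2*49 = -147/2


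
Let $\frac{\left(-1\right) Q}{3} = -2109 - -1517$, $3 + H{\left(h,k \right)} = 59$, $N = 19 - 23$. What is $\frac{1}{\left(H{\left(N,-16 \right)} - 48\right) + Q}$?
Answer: $\frac{1}{1784} \approx 0.00056054$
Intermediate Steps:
$N = -4$
$H{\left(h,k \right)} = 56$ ($H{\left(h,k \right)} = -3 + 59 = 56$)
$Q = 1776$ ($Q = - 3 \left(-2109 - -1517\right) = - 3 \left(-2109 + \left(-633 + 2150\right)\right) = - 3 \left(-2109 + 1517\right) = \left(-3\right) \left(-592\right) = 1776$)
$\frac{1}{\left(H{\left(N,-16 \right)} - 48\right) + Q} = \frac{1}{\left(56 - 48\right) + 1776} = \frac{1}{8 + 1776} = \frac{1}{1784}$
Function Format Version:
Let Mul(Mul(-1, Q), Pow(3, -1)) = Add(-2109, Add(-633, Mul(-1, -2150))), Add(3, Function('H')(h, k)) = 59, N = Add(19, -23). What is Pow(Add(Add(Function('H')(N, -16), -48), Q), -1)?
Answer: Rational(1, 1784) ≈ 0.00056054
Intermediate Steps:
N = -4
Function('H')(h, k) = 56 (Function('H')(h, k) = Add(-3, 59) = 56)
Q = 1776 (Q = Mul(-3, Add(-2109, Add(-633, Mul(-1, -2150)))) = Mul(-3, Add(-2109, Add(-633, 2150))) = Mul(-3, Add(-2109, 1517)) = Mul(-3, -592) = 1776)
Pow(Add(Add(Function('H')(N, -16), -48), Q), -1) = Pow(Add(Add(56, -48), 1776), -1) = Pow(Add(8, 1776), -1) = Pow(1784, -1) = Rational(1, 1784)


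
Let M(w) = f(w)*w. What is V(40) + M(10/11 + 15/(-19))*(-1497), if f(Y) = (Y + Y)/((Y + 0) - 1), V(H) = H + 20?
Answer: 2089305/19228 ≈ 108.66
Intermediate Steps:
V(H) = 20 + H
f(Y) = 2*Y/(-1 + Y) (f(Y) = (2*Y)/(Y - 1) = (2*Y)/(-1 + Y) = 2*Y/(-1 + Y))
M(w) = 2*w**2/(-1 + w) (M(w) = (2*w/(-1 + w))*w = 2*w**2/(-1 + w))
V(40) + M(10/11 + 15/(-19))*(-1497) = (20 + 40) + (2*(10/11 + 15/(-19))**2/(-1 + (10/11 + 15/(-19))))*(-1497) = 60 + (2*(10*(1/11) + 15*(-1/19))**2/(-1 + (10*(1/11) + 15*(-1/19))))*(-1497) = 60 + (2*(10/11 - 15/19)**2/(-1 + (10/11 - 15/19)))*(-1497) = 60 + (2*(25/209)**2/(-1 + 25/209))*(-1497) = 60 + (2*(625/43681)/(-184/209))*(-1497) = 60 + (2*(625/43681)*(-209/184))*(-1497) = 60 - 625/19228*(-1497) = 60 + 935625/19228 = 2089305/19228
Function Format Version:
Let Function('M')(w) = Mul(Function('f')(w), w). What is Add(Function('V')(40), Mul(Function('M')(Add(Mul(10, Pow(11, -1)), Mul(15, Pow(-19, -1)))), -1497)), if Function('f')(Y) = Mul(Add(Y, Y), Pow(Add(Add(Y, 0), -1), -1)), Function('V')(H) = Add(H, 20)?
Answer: Rational(2089305, 19228) ≈ 108.66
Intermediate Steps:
Function('V')(H) = Add(20, H)
Function('f')(Y) = Mul(2, Y, Pow(Add(-1, Y), -1)) (Function('f')(Y) = Mul(Mul(2, Y), Pow(Add(Y, -1), -1)) = Mul(Mul(2, Y), Pow(Add(-1, Y), -1)) = Mul(2, Y, Pow(Add(-1, Y), -1)))
Function('M')(w) = Mul(2, Pow(w, 2), Pow(Add(-1, w), -1)) (Function('M')(w) = Mul(Mul(2, w, Pow(Add(-1, w), -1)), w) = Mul(2, Pow(w, 2), Pow(Add(-1, w), -1)))
Add(Function('V')(40), Mul(Function('M')(Add(Mul(10, Pow(11, -1)), Mul(15, Pow(-19, -1)))), -1497)) = Add(Add(20, 40), Mul(Mul(2, Pow(Add(Mul(10, Pow(11, -1)), Mul(15, Pow(-19, -1))), 2), Pow(Add(-1, Add(Mul(10, Pow(11, -1)), Mul(15, Pow(-19, -1)))), -1)), -1497)) = Add(60, Mul(Mul(2, Pow(Add(Mul(10, Rational(1, 11)), Mul(15, Rational(-1, 19))), 2), Pow(Add(-1, Add(Mul(10, Rational(1, 11)), Mul(15, Rational(-1, 19)))), -1)), -1497)) = Add(60, Mul(Mul(2, Pow(Add(Rational(10, 11), Rational(-15, 19)), 2), Pow(Add(-1, Add(Rational(10, 11), Rational(-15, 19))), -1)), -1497)) = Add(60, Mul(Mul(2, Pow(Rational(25, 209), 2), Pow(Add(-1, Rational(25, 209)), -1)), -1497)) = Add(60, Mul(Mul(2, Rational(625, 43681), Pow(Rational(-184, 209), -1)), -1497)) = Add(60, Mul(Mul(2, Rational(625, 43681), Rational(-209, 184)), -1497)) = Add(60, Mul(Rational(-625, 19228), -1497)) = Add(60, Rational(935625, 19228)) = Rational(2089305, 19228)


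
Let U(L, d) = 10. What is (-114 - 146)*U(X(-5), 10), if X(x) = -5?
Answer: -2600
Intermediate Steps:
(-114 - 146)*U(X(-5), 10) = (-114 - 146)*10 = -260*10 = -2600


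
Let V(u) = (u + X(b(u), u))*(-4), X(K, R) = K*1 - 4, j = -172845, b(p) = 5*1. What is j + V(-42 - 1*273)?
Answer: -171589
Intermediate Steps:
b(p) = 5
X(K, R) = -4 + K (X(K, R) = K - 4 = -4 + K)
V(u) = -4 - 4*u (V(u) = (u + (-4 + 5))*(-4) = (u + 1)*(-4) = (1 + u)*(-4) = -4 - 4*u)
j + V(-42 - 1*273) = -172845 + (-4 - 4*(-42 - 1*273)) = -172845 + (-4 - 4*(-42 - 273)) = -172845 + (-4 - 4*(-315)) = -172845 + (-4 + 1260) = -172845 + 1256 = -171589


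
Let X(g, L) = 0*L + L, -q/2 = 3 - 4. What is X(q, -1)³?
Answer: -1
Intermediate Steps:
q = 2 (q = -2*(3 - 4) = -2*(-1) = 2)
X(g, L) = L (X(g, L) = 0 + L = L)
X(q, -1)³ = (-1)³ = -1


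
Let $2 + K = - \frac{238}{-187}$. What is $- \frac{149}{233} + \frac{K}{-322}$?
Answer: $- \frac{262947}{412643} \approx -0.63723$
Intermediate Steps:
$K = - \frac{8}{11}$ ($K = -2 - \frac{238}{-187} = -2 - - \frac{14}{11} = -2 + \frac{14}{11} = - \frac{8}{11} \approx -0.72727$)
$- \frac{149}{233} + \frac{K}{-322} = - \frac{149}{233} - \frac{8}{11 \left(-322\right)} = \left(-149\right) \frac{1}{233} - - \frac{4}{1771} = - \frac{149}{233} + \frac{4}{1771} = - \frac{262947}{412643}$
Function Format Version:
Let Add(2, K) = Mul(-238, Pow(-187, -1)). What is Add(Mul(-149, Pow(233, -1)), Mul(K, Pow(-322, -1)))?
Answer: Rational(-262947, 412643) ≈ -0.63723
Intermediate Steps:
K = Rational(-8, 11) (K = Add(-2, Mul(-238, Pow(-187, -1))) = Add(-2, Mul(-238, Rational(-1, 187))) = Add(-2, Rational(14, 11)) = Rational(-8, 11) ≈ -0.72727)
Add(Mul(-149, Pow(233, -1)), Mul(K, Pow(-322, -1))) = Add(Mul(-149, Pow(233, -1)), Mul(Rational(-8, 11), Pow(-322, -1))) = Add(Mul(-149, Rational(1, 233)), Mul(Rational(-8, 11), Rational(-1, 322))) = Add(Rational(-149, 233), Rational(4, 1771)) = Rational(-262947, 412643)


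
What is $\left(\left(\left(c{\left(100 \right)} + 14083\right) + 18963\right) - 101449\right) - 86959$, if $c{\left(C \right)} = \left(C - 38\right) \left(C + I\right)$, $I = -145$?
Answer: $-158152$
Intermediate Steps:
$c{\left(C \right)} = \left(-145 + C\right) \left(-38 + C\right)$ ($c{\left(C \right)} = \left(C - 38\right) \left(C - 145\right) = \left(-38 + C\right) \left(-145 + C\right) = \left(-145 + C\right) \left(-38 + C\right)$)
$\left(\left(\left(c{\left(100 \right)} + 14083\right) + 18963\right) - 101449\right) - 86959 = \left(\left(\left(\left(5510 + 100^{2} - 18300\right) + 14083\right) + 18963\right) - 101449\right) - 86959 = \left(\left(\left(\left(5510 + 10000 - 18300\right) + 14083\right) + 18963\right) - 101449\right) - 86959 = \left(\left(\left(-2790 + 14083\right) + 18963\right) - 101449\right) - 86959 = \left(\left(11293 + 18963\right) - 101449\right) - 86959 = \left(30256 - 101449\right) - 86959 = -71193 - 86959 = -158152$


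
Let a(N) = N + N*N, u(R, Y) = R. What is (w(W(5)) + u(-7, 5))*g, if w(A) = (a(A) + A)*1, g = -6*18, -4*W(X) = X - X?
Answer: 756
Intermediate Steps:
W(X) = 0 (W(X) = -(X - X)/4 = -¼*0 = 0)
a(N) = N + N²
g = -108
w(A) = A + A*(1 + A) (w(A) = (A*(1 + A) + A)*1 = (A + A*(1 + A))*1 = A + A*(1 + A))
(w(W(5)) + u(-7, 5))*g = (0*(2 + 0) - 7)*(-108) = (0*2 - 7)*(-108) = (0 - 7)*(-108) = -7*(-108) = 756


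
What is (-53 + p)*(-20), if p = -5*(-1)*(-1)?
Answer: 1160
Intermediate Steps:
p = -5 (p = 5*(-1) = -5)
(-53 + p)*(-20) = (-53 - 5)*(-20) = -58*(-20) = 1160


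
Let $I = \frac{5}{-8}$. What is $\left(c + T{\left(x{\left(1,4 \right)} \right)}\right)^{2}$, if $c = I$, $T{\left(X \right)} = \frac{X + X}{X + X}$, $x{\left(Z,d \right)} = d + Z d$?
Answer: $\frac{9}{64} \approx 0.14063$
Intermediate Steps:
$T{\left(X \right)} = 1$ ($T{\left(X \right)} = \frac{2 X}{2 X} = 2 X \frac{1}{2 X} = 1$)
$I = - \frac{5}{8}$ ($I = 5 \left(- \frac{1}{8}\right) = - \frac{5}{8} \approx -0.625$)
$c = - \frac{5}{8} \approx -0.625$
$\left(c + T{\left(x{\left(1,4 \right)} \right)}\right)^{2} = \left(- \frac{5}{8} + 1\right)^{2} = \left(\frac{3}{8}\right)^{2} = \frac{9}{64}$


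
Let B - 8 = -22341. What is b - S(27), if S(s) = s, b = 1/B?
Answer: -602992/22333 ≈ -27.000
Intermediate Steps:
B = -22333 (B = 8 - 22341 = -22333)
b = -1/22333 (b = 1/(-22333) = -1/22333 ≈ -4.4777e-5)
b - S(27) = -1/22333 - 1*27 = -1/22333 - 27 = -602992/22333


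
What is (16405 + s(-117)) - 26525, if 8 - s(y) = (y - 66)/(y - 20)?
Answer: -1385527/137 ≈ -10113.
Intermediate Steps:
s(y) = 8 - (-66 + y)/(-20 + y) (s(y) = 8 - (y - 66)/(y - 20) = 8 - (-66 + y)/(-20 + y))
(16405 + s(-117)) - 26525 = (16405 + (-94 + 7*(-117))/(-20 - 117)) - 26525 = (16405 + (-94 - 819)/(-137)) - 26525 = (16405 - 1/137*(-913)) - 26525 = (16405 + 913/137) - 26525 = 2248398/137 - 26525 = -1385527/137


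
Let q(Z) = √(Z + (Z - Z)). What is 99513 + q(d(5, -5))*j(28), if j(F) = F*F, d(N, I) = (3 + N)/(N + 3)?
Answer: 100297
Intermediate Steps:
d(N, I) = 1 (d(N, I) = (3 + N)/(3 + N) = 1)
q(Z) = √Z (q(Z) = √(Z + 0) = √Z)
j(F) = F²
99513 + q(d(5, -5))*j(28) = 99513 + √1*28² = 99513 + 1*784 = 99513 + 784 = 100297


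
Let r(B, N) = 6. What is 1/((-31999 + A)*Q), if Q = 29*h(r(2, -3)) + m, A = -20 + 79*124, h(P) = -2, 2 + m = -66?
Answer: 1/2800098 ≈ 3.5713e-7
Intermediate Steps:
m = -68 (m = -2 - 66 = -68)
A = 9776 (A = -20 + 9796 = 9776)
Q = -126 (Q = 29*(-2) - 68 = -58 - 68 = -126)
1/((-31999 + A)*Q) = 1/((-31999 + 9776)*(-126)) = -1/126/(-22223) = -1/22223*(-1/126) = 1/2800098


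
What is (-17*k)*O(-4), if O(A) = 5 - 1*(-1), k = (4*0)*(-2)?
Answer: 0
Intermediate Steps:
k = 0 (k = 0*(-2) = 0)
O(A) = 6 (O(A) = 5 + 1 = 6)
(-17*k)*O(-4) = -17*0*6 = 0*6 = 0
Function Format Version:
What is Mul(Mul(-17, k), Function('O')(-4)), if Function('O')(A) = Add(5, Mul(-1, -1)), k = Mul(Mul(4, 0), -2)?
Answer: 0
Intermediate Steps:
k = 0 (k = Mul(0, -2) = 0)
Function('O')(A) = 6 (Function('O')(A) = Add(5, 1) = 6)
Mul(Mul(-17, k), Function('O')(-4)) = Mul(Mul(-17, 0), 6) = Mul(0, 6) = 0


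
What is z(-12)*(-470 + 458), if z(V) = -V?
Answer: -144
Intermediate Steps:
z(-12)*(-470 + 458) = (-1*(-12))*(-470 + 458) = 12*(-12) = -144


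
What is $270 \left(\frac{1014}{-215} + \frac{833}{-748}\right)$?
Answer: $- \frac{1489077}{946} \approx -1574.1$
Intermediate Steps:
$270 \left(\frac{1014}{-215} + \frac{833}{-748}\right) = 270 \left(1014 \left(- \frac{1}{215}\right) + 833 \left(- \frac{1}{748}\right)\right) = 270 \left(- \frac{1014}{215} - \frac{49}{44}\right) = 270 \left(- \frac{55151}{9460}\right) = - \frac{1489077}{946}$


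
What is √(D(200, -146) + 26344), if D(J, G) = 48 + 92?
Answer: 2*√6621 ≈ 162.74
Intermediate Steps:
D(J, G) = 140
√(D(200, -146) + 26344) = √(140 + 26344) = √26484 = 2*√6621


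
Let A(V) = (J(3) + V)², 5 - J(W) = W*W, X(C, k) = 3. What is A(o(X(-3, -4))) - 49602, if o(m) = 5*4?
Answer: -49346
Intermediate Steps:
J(W) = 5 - W² (J(W) = 5 - W*W = 5 - W²)
o(m) = 20
A(V) = (-4 + V)² (A(V) = ((5 - 1*3²) + V)² = ((5 - 1*9) + V)² = ((5 - 9) + V)² = (-4 + V)²)
A(o(X(-3, -4))) - 49602 = (-4 + 20)² - 49602 = 16² - 49602 = 256 - 49602 = -49346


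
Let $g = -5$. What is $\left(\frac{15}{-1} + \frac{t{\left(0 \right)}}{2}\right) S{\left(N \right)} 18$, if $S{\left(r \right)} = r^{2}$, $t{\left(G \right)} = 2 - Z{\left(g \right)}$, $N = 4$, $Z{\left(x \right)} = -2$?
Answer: $-3744$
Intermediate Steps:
$t{\left(G \right)} = 4$ ($t{\left(G \right)} = 2 - -2 = 2 + 2 = 4$)
$\left(\frac{15}{-1} + \frac{t{\left(0 \right)}}{2}\right) S{\left(N \right)} 18 = \left(\frac{15}{-1} + \frac{4}{2}\right) 4^{2} \cdot 18 = \left(15 \left(-1\right) + 4 \cdot \frac{1}{2}\right) 16 \cdot 18 = \left(-15 + 2\right) 16 \cdot 18 = \left(-13\right) 16 \cdot 18 = \left(-208\right) 18 = -3744$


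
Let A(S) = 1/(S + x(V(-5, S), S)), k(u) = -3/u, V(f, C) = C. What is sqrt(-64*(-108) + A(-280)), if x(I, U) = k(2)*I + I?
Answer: sqrt(33868765)/70 ≈ 83.138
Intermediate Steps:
x(I, U) = -I/2 (x(I, U) = (-3/2)*I + I = (-3*1/2)*I + I = -3*I/2 + I = -I/2)
A(S) = 2/S (A(S) = 1/(S - S/2) = 1/(S/2) = 2/S)
sqrt(-64*(-108) + A(-280)) = sqrt(-64*(-108) + 2/(-280)) = sqrt(6912 + 2*(-1/280)) = sqrt(6912 - 1/140) = sqrt(967679/140) = sqrt(33868765)/70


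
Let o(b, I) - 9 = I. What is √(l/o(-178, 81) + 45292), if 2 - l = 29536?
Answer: √10116865/15 ≈ 212.05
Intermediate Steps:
l = -29534 (l = 2 - 1*29536 = 2 - 29536 = -29534)
o(b, I) = 9 + I
√(l/o(-178, 81) + 45292) = √(-29534/(9 + 81) + 45292) = √(-29534/90 + 45292) = √(-29534*1/90 + 45292) = √(-14767/45 + 45292) = √(2023373/45) = √10116865/15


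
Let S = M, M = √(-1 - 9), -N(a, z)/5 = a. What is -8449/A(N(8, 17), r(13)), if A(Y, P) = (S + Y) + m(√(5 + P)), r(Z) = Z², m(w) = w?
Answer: -8449/(-40 + √174 + I*√10) ≈ 310.83 + 36.664*I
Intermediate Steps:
N(a, z) = -5*a
M = I*√10 (M = √(-10) = I*√10 ≈ 3.1623*I)
S = I*√10 ≈ 3.1623*I
A(Y, P) = Y + √(5 + P) + I*√10 (A(Y, P) = (I*√10 + Y) + √(5 + P) = (Y + I*√10) + √(5 + P) = Y + √(5 + P) + I*√10)
-8449/A(N(8, 17), r(13)) = -8449/(-5*8 + √(5 + 13²) + I*√10) = -8449/(-40 + √(5 + 169) + I*√10) = -8449/(-40 + √174 + I*√10)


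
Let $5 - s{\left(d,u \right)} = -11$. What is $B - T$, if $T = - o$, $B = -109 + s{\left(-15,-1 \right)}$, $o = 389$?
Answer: $296$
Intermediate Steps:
$s{\left(d,u \right)} = 16$ ($s{\left(d,u \right)} = 5 - -11 = 5 + 11 = 16$)
$B = -93$ ($B = -109 + 16 = -93$)
$T = -389$ ($T = \left(-1\right) 389 = -389$)
$B - T = -93 - -389 = -93 + 389 = 296$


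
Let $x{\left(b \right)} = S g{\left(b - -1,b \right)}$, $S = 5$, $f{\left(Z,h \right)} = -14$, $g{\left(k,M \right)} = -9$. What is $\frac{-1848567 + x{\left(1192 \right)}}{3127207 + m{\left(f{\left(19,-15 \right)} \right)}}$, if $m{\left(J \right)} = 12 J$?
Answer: $- \frac{1848612}{3127039} \approx -0.59117$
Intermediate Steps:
$x{\left(b \right)} = -45$ ($x{\left(b \right)} = 5 \left(-9\right) = -45$)
$\frac{-1848567 + x{\left(1192 \right)}}{3127207 + m{\left(f{\left(19,-15 \right)} \right)}} = \frac{-1848567 - 45}{3127207 + 12 \left(-14\right)} = - \frac{1848612}{3127207 - 168} = - \frac{1848612}{3127039}$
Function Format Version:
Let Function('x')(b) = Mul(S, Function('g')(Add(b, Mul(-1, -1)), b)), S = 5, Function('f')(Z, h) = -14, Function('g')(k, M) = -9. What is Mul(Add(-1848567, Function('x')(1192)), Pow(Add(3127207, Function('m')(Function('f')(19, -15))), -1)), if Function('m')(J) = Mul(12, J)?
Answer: Rational(-1848612, 3127039) ≈ -0.59117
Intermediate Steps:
Function('x')(b) = -45 (Function('x')(b) = Mul(5, -9) = -45)
Mul(Add(-1848567, Function('x')(1192)), Pow(Add(3127207, Function('m')(Function('f')(19, -15))), -1)) = Mul(Add(-1848567, -45), Pow(Add(3127207, Mul(12, -14)), -1)) = Mul(-1848612, Pow(Add(3127207, -168), -1)) = Mul(-1848612, Pow(3127039, -1)) = Mul(-1848612, Rational(1, 3127039)) = Rational(-1848612, 3127039)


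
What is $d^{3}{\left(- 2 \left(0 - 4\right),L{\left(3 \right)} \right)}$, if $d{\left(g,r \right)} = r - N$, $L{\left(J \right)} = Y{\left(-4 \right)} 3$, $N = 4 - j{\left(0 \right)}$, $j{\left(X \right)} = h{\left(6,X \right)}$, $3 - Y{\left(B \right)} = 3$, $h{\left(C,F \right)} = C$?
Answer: $8$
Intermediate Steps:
$Y{\left(B \right)} = 0$ ($Y{\left(B \right)} = 3 - 3 = 0$)
$j{\left(X \right)} = 6$
$N = -2$ ($N = 4 - 6 = -2$)
$L{\left(J \right)} = 0$ ($L{\left(J \right)} = 0 \cdot 3 = 0$)
$d{\left(g,r \right)} = 2 + r$ ($d{\left(g,r \right)} = r - -2 = r + 2 = 2 + r$)
$d^{3}{\left(- 2 \left(0 - 4\right),L{\left(3 \right)} \right)} = \left(2 + 0\right)^{3} = 2^{3} = 8$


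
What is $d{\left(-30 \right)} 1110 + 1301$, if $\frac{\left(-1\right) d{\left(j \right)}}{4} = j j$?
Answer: $-3994699$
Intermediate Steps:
$d{\left(j \right)} = - 4 j^{2}$ ($d{\left(j \right)} = - 4 j j = - 4 j^{2}$)
$d{\left(-30 \right)} 1110 + 1301 = - 4 \left(-30\right)^{2} \cdot 1110 + 1301 = \left(-4\right) 900 \cdot 1110 + 1301 = \left(-3600\right) 1110 + 1301 = -3996000 + 1301 = -3994699$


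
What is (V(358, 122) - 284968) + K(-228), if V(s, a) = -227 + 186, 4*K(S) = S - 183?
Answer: -1140447/4 ≈ -2.8511e+5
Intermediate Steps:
K(S) = -183/4 + S/4 (K(S) = (S - 183)/4 = (-183 + S)/4 = -183/4 + S/4)
V(s, a) = -41
(V(358, 122) - 284968) + K(-228) = (-41 - 284968) + (-183/4 + (1/4)*(-228)) = -285009 + (-183/4 - 57) = -285009 - 411/4 = -1140447/4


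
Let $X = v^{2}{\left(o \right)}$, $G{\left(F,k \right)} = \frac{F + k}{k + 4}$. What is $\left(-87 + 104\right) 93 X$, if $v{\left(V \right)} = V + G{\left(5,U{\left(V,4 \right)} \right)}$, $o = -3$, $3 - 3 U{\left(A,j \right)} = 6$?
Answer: $\frac{13175}{3} \approx 4391.7$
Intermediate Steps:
$U{\left(A,j \right)} = -1$ ($U{\left(A,j \right)} = 1 - 2 = -1$)
$G{\left(F,k \right)} = \frac{F + k}{4 + k}$
$v{\left(V \right)} = \frac{4}{3} + V$ ($v{\left(V \right)} = V + \frac{5 - 1}{4 - 1} = V + \frac{1}{3} \cdot 4 = V + \frac{4}{3} = \frac{4}{3} + V$)
$X = \frac{25}{9}$ ($X = \left(\frac{4}{3} - 3\right)^{2} = \left(- \frac{5}{3}\right)^{2} = \frac{25}{9} \approx 2.7778$)
$\left(-87 + 104\right) 93 X = \left(-87 + 104\right) 93 \cdot \frac{25}{9} = 17 \cdot 93 \cdot \frac{25}{9} = 1581 \cdot \frac{25}{9} = \frac{13175}{3}$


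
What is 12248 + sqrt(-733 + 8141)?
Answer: 12248 + 4*sqrt(463) ≈ 12334.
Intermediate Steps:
12248 + sqrt(-733 + 8141) = 12248 + sqrt(7408) = 12248 + 4*sqrt(463)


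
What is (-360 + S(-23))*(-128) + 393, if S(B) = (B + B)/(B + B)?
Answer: 46345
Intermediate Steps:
S(B) = 1 (S(B) = (2*B)/((2*B)) = (2*B)*(1/(2*B)) = 1)
(-360 + S(-23))*(-128) + 393 = (-360 + 1)*(-128) + 393 = -359*(-128) + 393 = 45952 + 393 = 46345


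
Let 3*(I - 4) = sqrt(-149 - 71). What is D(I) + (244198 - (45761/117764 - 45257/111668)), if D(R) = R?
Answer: 200710711281569/821904397 + 2*I*sqrt(55)/3 ≈ 2.442e+5 + 4.9441*I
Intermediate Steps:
I = 4 + 2*I*sqrt(55)/3 (I = 4 + sqrt(-149 - 71)/3 = 4 + sqrt(-220)/3 = 4 + (2*I*sqrt(55))/3 = 4 + 2*I*sqrt(55)/3 ≈ 4.0 + 4.9441*I)
D(I) + (244198 - (45761/117764 - 45257/111668)) = (4 + 2*I*sqrt(55)/3) + (244198 - (45761/117764 - 45257/111668)) = (4 + 2*I*sqrt(55)/3) + (244198 - 1*(-13725375/821904397)) = (4 + 2*I*sqrt(55)/3) + (244198 + 13725375/821904397) = (4 + 2*I*sqrt(55)/3) + 200707423663981/821904397 = 200710711281569/821904397 + 2*I*sqrt(55)/3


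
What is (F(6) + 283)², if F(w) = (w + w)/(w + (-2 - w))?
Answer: 76729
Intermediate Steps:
F(w) = -w (F(w) = (2*w)/(-2) = (2*w)*(-½) = -w)
(F(6) + 283)² = (-1*6 + 283)² = (-6 + 283)² = 277² = 76729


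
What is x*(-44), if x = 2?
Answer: -88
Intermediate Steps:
x*(-44) = 2*(-44) = -88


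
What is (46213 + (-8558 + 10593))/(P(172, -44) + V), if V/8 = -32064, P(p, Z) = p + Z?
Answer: -6031/32048 ≈ -0.18819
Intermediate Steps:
P(p, Z) = Z + p
V = -256512 (V = 8*(-32064) = -256512)
(46213 + (-8558 + 10593))/(P(172, -44) + V) = (46213 + (-8558 + 10593))/((-44 + 172) - 256512) = (46213 + 2035)/(128 - 256512) = 48248/(-256384) = 48248*(-1/256384) = -6031/32048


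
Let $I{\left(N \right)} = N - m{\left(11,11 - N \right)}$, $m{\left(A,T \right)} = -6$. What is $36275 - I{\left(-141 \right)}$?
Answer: $36410$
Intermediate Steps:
$I{\left(N \right)} = 6 + N$ ($I{\left(N \right)} = N - -6 = N + 6 = 6 + N$)
$36275 - I{\left(-141 \right)} = 36275 - \left(6 - 141\right) = 36275 - -135 = 36275 + 135 = 36410$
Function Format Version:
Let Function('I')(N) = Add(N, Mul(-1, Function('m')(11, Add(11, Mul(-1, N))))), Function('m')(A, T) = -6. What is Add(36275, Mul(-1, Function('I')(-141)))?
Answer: 36410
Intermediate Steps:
Function('I')(N) = Add(6, N) (Function('I')(N) = Add(N, Mul(-1, -6)) = Add(N, 6) = Add(6, N))
Add(36275, Mul(-1, Function('I')(-141))) = Add(36275, Mul(-1, Add(6, -141))) = Add(36275, Mul(-1, -135)) = Add(36275, 135) = 36410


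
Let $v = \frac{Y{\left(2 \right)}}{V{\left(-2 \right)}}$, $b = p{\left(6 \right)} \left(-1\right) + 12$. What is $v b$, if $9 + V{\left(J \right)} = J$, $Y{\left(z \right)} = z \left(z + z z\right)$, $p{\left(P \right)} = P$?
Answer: $- \frac{72}{11} \approx -6.5455$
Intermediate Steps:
$Y{\left(z \right)} = z \left(z + z^{2}\right)$
$b = 6$ ($b = 6 \left(-1\right) + 12 = -6 + 12 = 6$)
$V{\left(J \right)} = -9 + J$
$v = - \frac{12}{11}$ ($v = \frac{2^{2} \left(1 + 2\right)}{-9 - 2} = \frac{4 \cdot 3}{-11} = 12 \left(- \frac{1}{11}\right) = - \frac{12}{11} \approx -1.0909$)
$v b = \left(- \frac{12}{11}\right) 6 = - \frac{72}{11}$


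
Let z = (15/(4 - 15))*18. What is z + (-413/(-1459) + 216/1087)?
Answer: -419797085/17445263 ≈ -24.064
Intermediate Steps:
z = -270/11 (z = (15/(-11))*18 = -1/11*15*18 = -15/11*18 = -270/11 ≈ -24.545)
z + (-413/(-1459) + 216/1087) = -270/11 + (-413/(-1459) + 216/1087) = -270/11 + (-413*(-1/1459) + 216*(1/1087)) = -270/11 + (413/1459 + 216/1087) = -270/11 + 764075/1585933 = -419797085/17445263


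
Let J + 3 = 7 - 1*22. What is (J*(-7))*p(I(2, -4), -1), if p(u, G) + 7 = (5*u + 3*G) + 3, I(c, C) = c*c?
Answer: 1638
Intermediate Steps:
I(c, C) = c²
p(u, G) = -4 + 3*G + 5*u (p(u, G) = -7 + ((5*u + 3*G) + 3) = -7 + ((3*G + 5*u) + 3) = -7 + (3 + 3*G + 5*u) = -4 + 3*G + 5*u)
J = -18 (J = -3 + (7 - 1*22) = -3 + (7 - 22) = -3 - 15 = -18)
(J*(-7))*p(I(2, -4), -1) = (-18*(-7))*(-4 + 3*(-1) + 5*2²) = 126*(-4 - 3 + 5*4) = 126*(-4 - 3 + 20) = 126*13 = 1638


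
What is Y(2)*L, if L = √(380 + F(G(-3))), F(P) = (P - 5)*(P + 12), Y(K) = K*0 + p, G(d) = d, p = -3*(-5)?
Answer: 30*√77 ≈ 263.25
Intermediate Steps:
p = 15
Y(K) = 15 (Y(K) = K*0 + 15 = 0 + 15 = 15)
F(P) = (-5 + P)*(12 + P)
L = 2*√77 (L = √(380 + (-60 + (-3)² + 7*(-3))) = √(380 + (-60 + 9 - 21)) = √(380 - 72) = √308 = 2*√77 ≈ 17.550)
Y(2)*L = 15*(2*√77) = 30*√77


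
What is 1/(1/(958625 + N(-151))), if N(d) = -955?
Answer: 957670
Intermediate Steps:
1/(1/(958625 + N(-151))) = 1/(1/(958625 - 955)) = 1/(1/957670) = 957670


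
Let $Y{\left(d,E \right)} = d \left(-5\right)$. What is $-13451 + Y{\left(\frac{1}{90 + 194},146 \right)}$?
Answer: $- \frac{3820089}{284} \approx -13451.0$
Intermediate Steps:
$Y{\left(d,E \right)} = - 5 d$
$-13451 + Y{\left(\frac{1}{90 + 194},146 \right)} = -13451 - \frac{5}{90 + 194} = -13451 - \frac{5}{284} = - \frac{3820089}{284}$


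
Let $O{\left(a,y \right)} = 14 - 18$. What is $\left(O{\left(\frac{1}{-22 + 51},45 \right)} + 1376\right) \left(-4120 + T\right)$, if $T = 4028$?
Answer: $-126224$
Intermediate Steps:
$O{\left(a,y \right)} = -4$ ($O{\left(a,y \right)} = 14 - 18 = -4$)
$\left(O{\left(\frac{1}{-22 + 51},45 \right)} + 1376\right) \left(-4120 + T\right) = \left(-4 + 1376\right) \left(-4120 + 4028\right) = 1372 \left(-92\right) = -126224$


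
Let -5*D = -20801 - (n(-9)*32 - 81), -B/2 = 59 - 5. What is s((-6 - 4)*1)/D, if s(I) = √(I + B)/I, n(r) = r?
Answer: -I*√118/40864 ≈ -0.00026583*I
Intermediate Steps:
B = -108 (B = -2*(59 - 5) = -2*54 = -108)
D = 20432/5 (D = -(-20801 - (-9*32 - 81))/5 = -(-20801 - (-288 - 81))/5 = -(-20801 - 1*(-369))/5 = -(-20801 + 369)/5 = -⅕*(-20432) = 20432/5 ≈ 4086.4)
s(I) = √(-108 + I)/I (s(I) = √(I - 108)/I = √(-108 + I)/I)
s((-6 - 4)*1)/D = (√(-108 + (-6 - 4)*1)/(((-6 - 4)*1)))/(20432/5) = (√(-108 - 10*1)/((-10*1)))*(5/20432) = (√(-108 - 10)/(-10))*(5/20432) = -I*√118/10*(5/20432) = -I*√118/40864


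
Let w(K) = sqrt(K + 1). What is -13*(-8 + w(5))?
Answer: 104 - 13*sqrt(6) ≈ 72.157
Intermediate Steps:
w(K) = sqrt(1 + K)
-13*(-8 + w(5)) = -13*(-8 + sqrt(1 + 5)) = -13*(-8 + sqrt(6)) = 104 - 13*sqrt(6)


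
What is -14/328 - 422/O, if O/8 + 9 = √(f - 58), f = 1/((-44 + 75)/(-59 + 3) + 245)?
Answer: 526246423/156022630 + 24687*I*√793906/7610860 ≈ 3.3729 + 2.8901*I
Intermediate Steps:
f = 56/13689 (f = 1/(31/(-56) + 245) = 1/(31*(-1/56) + 245) = 1/(-31/56 + 245) = 1/(13689/56) = 56/13689 ≈ 0.0040909)
O = -72 + 8*I*√793906/117 (O = -72 + 8*√(56/13689 - 58) = -72 + 8*√(-793906/13689) = -72 + 8*(I*√793906/117) = -72 + 8*I*√793906/117 ≈ -72.0 + 60.924*I)
-14/328 - 422/O = -14/328 - 422/(-72 + 8*I*√793906/117) = -14*1/328 - 422/(-72 + 8*I*√793906/117) = -7/164 - 422/(-72 + 8*I*√793906/117)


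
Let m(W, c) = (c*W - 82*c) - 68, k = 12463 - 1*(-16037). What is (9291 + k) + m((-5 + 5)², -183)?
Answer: 52729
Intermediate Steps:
k = 28500 (k = 12463 + 16037 = 28500)
m(W, c) = -68 - 82*c + W*c (m(W, c) = (W*c - 82*c) - 68 = (-82*c + W*c) - 68 = -68 - 82*c + W*c)
(9291 + k) + m((-5 + 5)², -183) = (9291 + 28500) + (-68 - 82*(-183) + (-5 + 5)²*(-183)) = 37791 + (-68 + 15006 + 0²*(-183)) = 37791 + (-68 + 15006 + 0*(-183)) = 37791 + (-68 + 15006 + 0) = 37791 + 14938 = 52729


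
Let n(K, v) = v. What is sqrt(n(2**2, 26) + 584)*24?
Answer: 24*sqrt(610) ≈ 592.76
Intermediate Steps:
sqrt(n(2**2, 26) + 584)*24 = sqrt(26 + 584)*24 = sqrt(610)*24 = 24*sqrt(610)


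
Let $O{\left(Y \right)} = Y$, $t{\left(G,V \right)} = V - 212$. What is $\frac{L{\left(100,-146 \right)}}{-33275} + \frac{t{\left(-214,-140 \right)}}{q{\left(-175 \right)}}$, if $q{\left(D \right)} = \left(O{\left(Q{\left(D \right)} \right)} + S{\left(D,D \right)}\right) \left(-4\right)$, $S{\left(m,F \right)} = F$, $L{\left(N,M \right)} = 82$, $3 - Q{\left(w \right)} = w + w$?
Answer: $\frac{1456802}{2961475} \approx 0.49192$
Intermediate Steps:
$Q{\left(w \right)} = 3 - 2 w$ ($Q{\left(w \right)} = 3 - \left(w + w\right) = 3 - 2 w$)
$t{\left(G,V \right)} = -212 + V$
$q{\left(D \right)} = -12 + 4 D$ ($q{\left(D \right)} = \left(\left(3 - 2 D\right) + D\right) \left(-4\right) = \left(3 - D\right) \left(-4\right) = -12 + 4 D$)
$\frac{L{\left(100,-146 \right)}}{-33275} + \frac{t{\left(-214,-140 \right)}}{q{\left(-175 \right)}} = \frac{82}{-33275} + \frac{-212 - 140}{-12 + 4 \left(-175\right)} = 82 \left(- \frac{1}{33275}\right) - \frac{352}{-12 - 700} = - \frac{82}{33275} - \frac{352}{-712} = - \frac{82}{33275} - - \frac{44}{89} = - \frac{82}{33275} + \frac{44}{89} = \frac{1456802}{2961475}$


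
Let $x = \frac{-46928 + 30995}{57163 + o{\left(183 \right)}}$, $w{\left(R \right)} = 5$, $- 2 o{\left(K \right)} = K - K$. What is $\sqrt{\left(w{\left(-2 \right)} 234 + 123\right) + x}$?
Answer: $\frac{\sqrt{4224107101638}}{57163} \approx 35.954$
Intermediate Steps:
$o{\left(K \right)} = 0$ ($o{\left(K \right)} = - \frac{K - K}{2} = \left(- \frac{1}{2}\right) 0 = 0$)
$x = - \frac{15933}{57163}$ ($x = \frac{-46928 + 30995}{57163 + 0} = - \frac{15933}{57163} \approx -0.27873$)
$\sqrt{\left(w{\left(-2 \right)} 234 + 123\right) + x} = \sqrt{\left(5 \cdot 234 + 123\right) - \frac{15933}{57163}} = \sqrt{\left(1170 + 123\right) - \frac{15933}{57163}} = \sqrt{1293 - \frac{15933}{57163}} = \sqrt{\frac{73895826}{57163}} = \frac{\sqrt{4224107101638}}{57163}$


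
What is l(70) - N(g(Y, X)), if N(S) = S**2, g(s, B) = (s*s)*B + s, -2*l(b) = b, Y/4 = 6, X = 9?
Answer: -27123299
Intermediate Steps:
Y = 24 (Y = 4*6 = 24)
l(b) = -b/2
g(s, B) = s + B*s**2 (g(s, B) = s**2*B + s = B*s**2 + s = s + B*s**2)
l(70) - N(g(Y, X)) = -1/2*70 - (24*(1 + 9*24))**2 = -35 - (24*(1 + 216))**2 = -35 - (24*217)**2 = -35 - 1*5208**2 = -35 - 1*27123264 = -35 - 27123264 = -27123299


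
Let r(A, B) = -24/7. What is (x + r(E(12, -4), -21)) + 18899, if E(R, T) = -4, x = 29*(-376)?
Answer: 55941/7 ≈ 7991.6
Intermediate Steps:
x = -10904
r(A, B) = -24/7 (r(A, B) = -24*⅐ = -24/7)
(x + r(E(12, -4), -21)) + 18899 = (-10904 - 24/7) + 18899 = -76352/7 + 18899 = 55941/7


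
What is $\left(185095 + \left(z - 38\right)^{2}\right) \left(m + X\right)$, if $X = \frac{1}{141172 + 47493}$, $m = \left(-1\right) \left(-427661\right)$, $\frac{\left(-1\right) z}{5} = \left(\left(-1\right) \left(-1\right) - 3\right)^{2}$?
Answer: $\frac{15205750822525794}{188665} \approx 8.0597 \cdot 10^{10}$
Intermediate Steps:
$z = -20$ ($z = - 5 \left(\left(-1\right) \left(-1\right) - 3\right)^{2} = - 5 \left(1 - 3\right)^{2} = - 5 \left(-2\right)^{2} = \left(-5\right) 4 = -20$)
$m = 427661$
$X = \frac{1}{188665} \approx 5.3004 \cdot 10^{-6}$
$\left(185095 + \left(z - 38\right)^{2}\right) \left(m + X\right) = \left(185095 + \left(-20 - 38\right)^{2}\right) \left(427661 + \frac{1}{188665}\right) = \left(185095 + \left(-58\right)^{2}\right) \frac{80684662566}{188665} = \left(185095 + 3364\right) \frac{80684662566}{188665} = 188459 \cdot \frac{80684662566}{188665} = \frac{15205750822525794}{188665}$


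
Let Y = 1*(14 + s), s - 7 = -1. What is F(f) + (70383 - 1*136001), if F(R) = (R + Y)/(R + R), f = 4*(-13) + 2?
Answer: -656177/10 ≈ -65618.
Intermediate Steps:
s = 6 (s = 7 - 1 = 6)
Y = 20 (Y = 1*(14 + 6) = 1*20 = 20)
f = -50 (f = -52 + 2 = -50)
F(R) = (20 + R)/(2*R) (F(R) = (R + 20)/(R + R) = (20 + R)/((2*R)) = (20 + R)*(1/(2*R)) = (20 + R)/(2*R))
F(f) + (70383 - 1*136001) = (½)*(20 - 50)/(-50) + (70383 - 1*136001) = (½)*(-1/50)*(-30) + (70383 - 136001) = 3/10 - 65618 = -656177/10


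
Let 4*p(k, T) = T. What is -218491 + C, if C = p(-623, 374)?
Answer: -436795/2 ≈ -2.1840e+5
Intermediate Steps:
p(k, T) = T/4
C = 187/2 (C = (¼)*374 = 187/2 ≈ 93.500)
-218491 + C = -218491 + 187/2 = -436795/2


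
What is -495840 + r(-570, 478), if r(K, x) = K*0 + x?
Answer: -495362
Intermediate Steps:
r(K, x) = x (r(K, x) = 0 + x = x)
-495840 + r(-570, 478) = -495840 + 478 = -495362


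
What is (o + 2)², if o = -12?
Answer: 100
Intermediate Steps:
(o + 2)² = (-12 + 2)² = (-10)² = 100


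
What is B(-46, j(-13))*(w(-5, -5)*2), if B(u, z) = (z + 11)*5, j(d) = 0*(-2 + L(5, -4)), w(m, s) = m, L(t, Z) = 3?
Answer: -550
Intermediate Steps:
j(d) = 0 (j(d) = 0*(-2 + 3) = 0*1 = 0)
B(u, z) = 55 + 5*z (B(u, z) = (11 + z)*5 = 55 + 5*z)
B(-46, j(-13))*(w(-5, -5)*2) = (55 + 5*0)*(-5*2) = (55 + 0)*(-10) = 55*(-10) = -550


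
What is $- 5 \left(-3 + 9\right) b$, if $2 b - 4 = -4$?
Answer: $0$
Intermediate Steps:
$b = 0$ ($b = 2 + \frac{1}{2} \left(-4\right) = 2 - 2 = 0$)
$- 5 \left(-3 + 9\right) b = - 5 \left(-3 + 9\right) 0 = - 5 \cdot 6 \cdot 0 = \left(-5\right) 0 = 0$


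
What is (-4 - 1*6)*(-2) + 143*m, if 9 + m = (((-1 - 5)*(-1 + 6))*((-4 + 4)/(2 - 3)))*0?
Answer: -1267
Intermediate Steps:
m = -9 (m = -9 + (((-1 - 5)*(-1 + 6))*((-4 + 4)/(2 - 3)))*0 = -9 + ((-6*5)*(0/(-1)))*0 = -9 - 0*(-1)*0 = -9 - 30*0*0 = -9 + 0*0 = -9 + 0 = -9)
(-4 - 1*6)*(-2) + 143*m = (-4 - 1*6)*(-2) + 143*(-9) = (-4 - 6)*(-2) - 1287 = -10*(-2) - 1287 = 20 - 1287 = -1267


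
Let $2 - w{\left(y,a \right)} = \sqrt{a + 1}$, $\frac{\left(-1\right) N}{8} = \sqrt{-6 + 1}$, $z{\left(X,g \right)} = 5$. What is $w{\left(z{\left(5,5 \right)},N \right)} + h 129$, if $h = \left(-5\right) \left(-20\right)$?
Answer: $12902 - \sqrt{1 - 8 i \sqrt{5}} \approx 12899.0 + 2.9083 i$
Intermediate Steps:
$N = - 8 i \sqrt{5}$ ($N = - 8 \sqrt{-6 + 1} = - 8 \sqrt{-5} = - 8 i \sqrt{5} \approx - 17.889 i$)
$w{\left(y,a \right)} = 2 - \sqrt{1 + a}$ ($w{\left(y,a \right)} = 2 - \sqrt{a + 1} = 2 - \sqrt{1 + a}$)
$h = 100$
$w{\left(z{\left(5,5 \right)},N \right)} + h 129 = \left(2 - \sqrt{1 - 8 i \sqrt{5}}\right) + 100 \cdot 129 = \left(2 - \sqrt{1 - 8 i \sqrt{5}}\right) + 12900 = 12902 - \sqrt{1 - 8 i \sqrt{5}}$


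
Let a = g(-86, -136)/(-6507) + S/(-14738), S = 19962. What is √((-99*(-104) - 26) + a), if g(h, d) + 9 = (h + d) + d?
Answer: √2623322990534318742/15983361 ≈ 101.33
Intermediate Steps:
g(h, d) = -9 + h + 2*d (g(h, d) = -9 + ((h + d) + d) = -9 + ((d + h) + d) = -9 + (h + 2*d) = -9 + h + 2*d)
a = -62241944/47950083 (a = (-9 - 86 + 2*(-136))/(-6507) + 19962/(-14738) = (-9 - 86 - 272)*(-1/6507) + 19962*(-1/14738) = -367*(-1/6507) - 9981/7369 = 367/6507 - 9981/7369 = -62241944/47950083 ≈ -1.2981)
√((-99*(-104) - 26) + a) = √((-99*(-104) - 26) - 62241944/47950083) = √((10296 - 26) - 62241944/47950083) = √(10270 - 62241944/47950083) = √(492385110466/47950083) = √2623322990534318742/15983361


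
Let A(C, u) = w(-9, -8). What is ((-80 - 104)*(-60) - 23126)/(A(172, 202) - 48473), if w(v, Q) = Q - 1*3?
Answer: 6043/24242 ≈ 0.24928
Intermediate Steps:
w(v, Q) = -3 + Q (w(v, Q) = Q - 3 = -3 + Q)
A(C, u) = -11 (A(C, u) = -3 - 8 = -11)
((-80 - 104)*(-60) - 23126)/(A(172, 202) - 48473) = ((-80 - 104)*(-60) - 23126)/(-11 - 48473) = (-184*(-60) - 23126)/(-48484) = (11040 - 23126)*(-1/48484) = -12086*(-1/48484) = 6043/24242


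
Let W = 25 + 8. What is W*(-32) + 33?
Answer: -1023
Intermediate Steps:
W = 33
W*(-32) + 33 = 33*(-32) + 33 = -1056 + 33 = -1023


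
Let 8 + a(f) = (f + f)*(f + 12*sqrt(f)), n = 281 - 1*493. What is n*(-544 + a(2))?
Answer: 115328 - 10176*sqrt(2) ≈ 1.0094e+5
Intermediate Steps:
n = -212 (n = 281 - 493 = -212)
a(f) = -8 + 2*f*(f + 12*sqrt(f)) (a(f) = -8 + (f + f)*(f + 12*sqrt(f)) = -8 + (2*f)*(f + 12*sqrt(f)) = -8 + 2*f*(f + 12*sqrt(f)))
n*(-544 + a(2)) = -212*(-544 + (-8 + 2*2**2 + 24*2**(3/2))) = -212*(-544 + (-8 + 2*4 + 24*(2*sqrt(2)))) = -212*(-544 + (-8 + 8 + 48*sqrt(2))) = -212*(-544 + 48*sqrt(2)) = 115328 - 10176*sqrt(2)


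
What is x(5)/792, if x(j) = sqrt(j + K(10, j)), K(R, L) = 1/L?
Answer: sqrt(130)/3960 ≈ 0.0028792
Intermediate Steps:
K(R, L) = 1/L
x(j) = sqrt(j + 1/j)
x(5)/792 = sqrt(5 + 1/5)/792 = sqrt(5 + 1/5)*(1/792) = sqrt(26/5)*(1/792) = (sqrt(130)/5)*(1/792) = sqrt(130)/3960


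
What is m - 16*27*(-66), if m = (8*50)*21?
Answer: 36912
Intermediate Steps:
m = 8400 (m = 400*21 = 8400)
m - 16*27*(-66) = 8400 - 16*27*(-66) = 8400 - 432*(-66) = 8400 - 1*(-28512) = 8400 + 28512 = 36912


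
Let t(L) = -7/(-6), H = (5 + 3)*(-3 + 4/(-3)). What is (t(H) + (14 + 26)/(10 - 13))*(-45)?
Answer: 1095/2 ≈ 547.50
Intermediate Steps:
H = -104/3 (H = 8*(-3 + 4*(-⅓)) = 8*(-3 - 4/3) = 8*(-13/3) = -104/3 ≈ -34.667)
t(L) = 7/6 (t(L) = -7*(-⅙) = 7/6)
(t(H) + (14 + 26)/(10 - 13))*(-45) = (7/6 + (14 + 26)/(10 - 13))*(-45) = (7/6 + 40/(-3))*(-45) = (7/6 + 40*(-⅓))*(-45) = (7/6 - 40/3)*(-45) = -73/6*(-45) = 1095/2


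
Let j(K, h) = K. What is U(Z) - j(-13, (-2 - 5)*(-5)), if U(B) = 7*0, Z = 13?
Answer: 13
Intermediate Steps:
U(B) = 0
U(Z) - j(-13, (-2 - 5)*(-5)) = 0 - 1*(-13) = 0 + 13 = 13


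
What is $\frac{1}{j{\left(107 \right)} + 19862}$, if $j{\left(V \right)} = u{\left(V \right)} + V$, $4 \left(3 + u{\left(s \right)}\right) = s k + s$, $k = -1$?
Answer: $\frac{1}{19966} \approx 5.0085 \cdot 10^{-5}$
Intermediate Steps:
$u{\left(s \right)} = -3$ ($u{\left(s \right)} = -3 + \frac{s \left(-1\right) + s}{4} = -3 + \frac{- s + s}{4} = -3 + \frac{1}{4} \cdot 0 = -3 + 0 = -3$)
$j{\left(V \right)} = -3 + V$
$\frac{1}{j{\left(107 \right)} + 19862} = \frac{1}{\left(-3 + 107\right) + 19862} = \frac{1}{104 + 19862} = \frac{1}{19966}$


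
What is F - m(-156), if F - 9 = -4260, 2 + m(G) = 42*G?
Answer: 2303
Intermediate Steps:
m(G) = -2 + 42*G
F = -4251 (F = 9 - 4260 = -4251)
F - m(-156) = -4251 - (-2 + 42*(-156)) = -4251 - (-2 - 6552) = -4251 - 1*(-6554) = -4251 + 6554 = 2303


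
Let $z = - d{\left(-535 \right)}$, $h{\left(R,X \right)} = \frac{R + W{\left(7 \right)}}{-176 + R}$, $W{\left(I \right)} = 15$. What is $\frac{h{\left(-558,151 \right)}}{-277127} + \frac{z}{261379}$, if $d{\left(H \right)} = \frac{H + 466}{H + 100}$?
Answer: $- \frac{25258133579}{7709276008695190} \approx -3.2763 \cdot 10^{-6}$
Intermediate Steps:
$d{\left(H \right)} = \frac{466 + H}{100 + H}$
$h{\left(R,X \right)} = \frac{15 + R}{-176 + R}$ ($h{\left(R,X \right)} = \frac{R + 15}{-176 + R} = \frac{15 + R}{-176 + R}$)
$z = - \frac{23}{145}$ ($z = - \frac{466 - 535}{100 - 535} = - \frac{-69}{-435} = - \frac{\left(-1\right) \left(-69\right)}{435} = \left(-1\right) \frac{23}{145} = - \frac{23}{145} \approx -0.15862$)
$\frac{h{\left(-558,151 \right)}}{-277127} + \frac{z}{261379} = \frac{\frac{1}{-176 - 558} \left(15 - 558\right)}{-277127} - \frac{23}{145 \cdot 261379} = \frac{1}{-734} \left(-543\right) \left(- \frac{1}{277127}\right) - \frac{23}{37899955} = \left(- \frac{1}{734}\right) \left(-543\right) \left(- \frac{1}{277127}\right) - \frac{23}{37899955} = \frac{543}{734} \left(- \frac{1}{277127}\right) - \frac{23}{37899955} = - \frac{543}{203411218} - \frac{23}{37899955} = - \frac{25258133579}{7709276008695190}$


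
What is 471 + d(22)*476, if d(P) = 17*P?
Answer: 178495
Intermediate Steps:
471 + d(22)*476 = 471 + (17*22)*476 = 471 + 374*476 = 471 + 178024 = 178495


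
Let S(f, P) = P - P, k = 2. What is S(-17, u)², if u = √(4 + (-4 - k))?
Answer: 0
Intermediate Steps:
u = I*√2 (u = √(4 + (-4 - 1*2)) = √(4 + (-4 - 2)) = √(4 - 6) = √(-2) = I*√2 ≈ 1.4142*I)
S(f, P) = 0
S(-17, u)² = 0² = 0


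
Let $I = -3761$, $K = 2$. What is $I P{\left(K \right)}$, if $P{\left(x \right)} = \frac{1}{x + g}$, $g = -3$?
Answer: $3761$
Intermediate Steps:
$P{\left(x \right)} = \frac{1}{-3 + x}$ ($P{\left(x \right)} = \frac{1}{x - 3} = \frac{1}{-3 + x}$)
$I P{\left(K \right)} = - \frac{3761}{-3 + 2} = - \frac{3761}{-1} = \left(-3761\right) \left(-1\right) = 3761$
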